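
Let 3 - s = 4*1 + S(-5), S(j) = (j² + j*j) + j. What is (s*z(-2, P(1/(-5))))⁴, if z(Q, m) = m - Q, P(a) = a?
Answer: 29376588816/625 ≈ 4.7003e+7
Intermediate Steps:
S(j) = j + 2*j² (S(j) = (j² + j²) + j = 2*j² + j = j + 2*j²)
s = -46 (s = 3 - (4*1 - 5*(1 + 2*(-5))) = 3 - (4 - 5*(1 - 10)) = 3 - (4 - 5*(-9)) = 3 - (4 + 45) = 3 - 1*49 = 3 - 49 = -46)
(s*z(-2, P(1/(-5))))⁴ = (-46*(1/(-5) - 1*(-2)))⁴ = (-46*(-⅕ + 2))⁴ = (-46*9/5)⁴ = (-414/5)⁴ = 29376588816/625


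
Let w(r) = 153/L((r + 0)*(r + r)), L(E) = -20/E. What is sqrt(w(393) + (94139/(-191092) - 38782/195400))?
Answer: I*sqrt(128697711315254746503762)/233371105 ≈ 1537.2*I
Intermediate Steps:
w(r) = -153*r**2/10 (w(r) = 153/((-20*1/((r + 0)*(r + r)))) = 153/((-20*1/(2*r**2))) = 153/((-10/r**2)) = 153*(-r**2/10) = -153*r**2/10)
sqrt(w(393) + (94139/(-191092) - 38782/195400)) = sqrt(-153/10*393**2 + (94139/(-191092) - 38782/195400)) = sqrt(-153/10*154449 + (94139*(-1/191092) - 38782*1/195400)) = sqrt(-23630697/10 + (-94139/191092 - 19391/97700)) = sqrt(-23630697/10 - 1612855659/2333711050) = sqrt(-2757361741832922/1166855525) = I*sqrt(128697711315254746503762)/233371105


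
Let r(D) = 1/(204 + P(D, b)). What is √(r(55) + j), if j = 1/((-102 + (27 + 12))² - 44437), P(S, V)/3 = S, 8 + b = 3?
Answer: √16632944903/2488782 ≈ 0.051820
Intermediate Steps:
b = -5 (b = -8 + 3 = -5)
P(S, V) = 3*S
r(D) = 1/(204 + 3*D)
j = -1/40468 (j = 1/((-102 + 39)² - 44437) = 1/((-63)² - 44437) = 1/(3969 - 44437) = 1/(-40468) = -1/40468 ≈ -2.4711e-5)
√(r(55) + j) = √(1/(3*(68 + 55)) - 1/40468) = √((⅓)/123 - 1/40468) = √((⅓)*(1/123) - 1/40468) = √(1/369 - 1/40468) = √(40099/14932692) = √16632944903/2488782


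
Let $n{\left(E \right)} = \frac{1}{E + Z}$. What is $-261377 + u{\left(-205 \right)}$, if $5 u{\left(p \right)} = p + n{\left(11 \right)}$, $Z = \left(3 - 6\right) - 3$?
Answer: $- \frac{6535449}{25} \approx -2.6142 \cdot 10^{5}$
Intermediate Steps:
$Z = -6$ ($Z = -3 - 3 = -6$)
$n{\left(E \right)} = \frac{1}{-6 + E}$ ($n{\left(E \right)} = \frac{1}{E - 6} = \frac{1}{-6 + E}$)
$u{\left(p \right)} = \frac{1}{25} + \frac{p}{5}$ ($u{\left(p \right)} = \frac{p + \frac{1}{-6 + 11}}{5} = \frac{p + \frac{1}{5}}{5} = \frac{\frac{1}{5} + p}{5} = \frac{1}{25} + \frac{p}{5}$)
$-261377 + u{\left(-205 \right)} = -261377 + \left(\frac{1}{25} + \frac{1}{5} \left(-205\right)\right) = -261377 + \left(\frac{1}{25} - 41\right) = -261377 - \frac{1024}{25} = - \frac{6535449}{25}$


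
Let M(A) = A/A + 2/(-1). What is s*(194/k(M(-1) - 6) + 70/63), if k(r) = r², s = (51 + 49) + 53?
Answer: 38012/49 ≈ 775.75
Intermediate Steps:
M(A) = -1 (M(A) = 1 + 2*(-1) = 1 - 2 = -1)
s = 153 (s = 100 + 53 = 153)
s*(194/k(M(-1) - 6) + 70/63) = 153*(194/((-1 - 6)²) + 70/63) = 153*(194/((-7)²) + 70*(1/63)) = 153*(194/49 + 10/9) = 153*(2236/441) = 38012/49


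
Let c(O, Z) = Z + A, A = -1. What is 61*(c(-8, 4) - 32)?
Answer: -1769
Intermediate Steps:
c(O, Z) = -1 + Z (c(O, Z) = Z - 1 = -1 + Z)
61*(c(-8, 4) - 32) = 61*((-1 + 4) - 32) = 61*(3 - 32) = 61*(-29) = -1769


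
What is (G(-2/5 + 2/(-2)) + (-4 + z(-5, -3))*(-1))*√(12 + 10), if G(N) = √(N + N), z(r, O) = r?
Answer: √22*(45 + I*√70)/5 ≈ 42.214 + 7.8486*I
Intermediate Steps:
G(N) = √2*√N (G(N) = √(2*N) = √2*√N)
(G(-2/5 + 2/(-2)) + (-4 + z(-5, -3))*(-1))*√(12 + 10) = (√2*√(-2/5 + 2/(-2)) + (-4 - 5)*(-1))*√(12 + 10) = (√2*√(-2*⅕ + 2*(-½)) - 9*(-1))*√22 = (√2*√(-⅖ - 1) + 9)*√22 = (√2*√(-7/5) + 9)*√22 = (√2*(I*√35/5) + 9)*√22 = (I*√70/5 + 9)*√22 = (9 + I*√70/5)*√22 = √22*(9 + I*√70/5)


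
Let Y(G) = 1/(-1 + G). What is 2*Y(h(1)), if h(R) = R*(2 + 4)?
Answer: ⅖ ≈ 0.40000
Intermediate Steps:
h(R) = 6*R (h(R) = R*6 = 6*R)
2*Y(h(1)) = 2/(-1 + 6*1) = 2/(-1 + 6) = 2/5 = 2*(⅕) = ⅖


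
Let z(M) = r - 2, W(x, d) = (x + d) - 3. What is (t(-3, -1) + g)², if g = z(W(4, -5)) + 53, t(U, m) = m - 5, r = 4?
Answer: 2401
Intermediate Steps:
t(U, m) = -5 + m
W(x, d) = -3 + d + x (W(x, d) = (d + x) - 3 = -3 + d + x)
z(M) = 2 (z(M) = 4 - 2 = 2)
g = 55 (g = 2 + 53 = 55)
(t(-3, -1) + g)² = ((-5 - 1) + 55)² = (-6 + 55)² = 49² = 2401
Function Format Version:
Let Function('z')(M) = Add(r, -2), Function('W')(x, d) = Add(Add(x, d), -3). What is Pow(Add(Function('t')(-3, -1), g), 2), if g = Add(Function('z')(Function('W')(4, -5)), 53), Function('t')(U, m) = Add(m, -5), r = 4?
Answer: 2401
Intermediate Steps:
Function('t')(U, m) = Add(-5, m)
Function('W')(x, d) = Add(-3, d, x) (Function('W')(x, d) = Add(Add(d, x), -3) = Add(-3, d, x))
Function('z')(M) = 2 (Function('z')(M) = Add(4, -2) = 2)
g = 55 (g = Add(2, 53) = 55)
Pow(Add(Function('t')(-3, -1), g), 2) = Pow(Add(Add(-5, -1), 55), 2) = Pow(Add(-6, 55), 2) = Pow(49, 2) = 2401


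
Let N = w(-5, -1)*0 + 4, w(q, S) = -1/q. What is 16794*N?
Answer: 67176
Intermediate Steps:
N = 4 (N = -1/(-5)*0 + 4 = -1*(-⅕)*0 + 4 = (⅕)*0 + 4 = 0 + 4 = 4)
16794*N = 16794*4 = 67176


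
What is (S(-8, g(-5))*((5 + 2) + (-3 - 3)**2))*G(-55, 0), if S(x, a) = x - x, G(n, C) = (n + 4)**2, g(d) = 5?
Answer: 0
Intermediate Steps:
G(n, C) = (4 + n)**2
S(x, a) = 0
(S(-8, g(-5))*((5 + 2) + (-3 - 3)**2))*G(-55, 0) = (0*((5 + 2) + (-3 - 3)**2))*(4 - 55)**2 = (0*(7 + (-6)**2))*(-51)**2 = (0*(7 + 36))*2601 = (0*43)*2601 = 0*2601 = 0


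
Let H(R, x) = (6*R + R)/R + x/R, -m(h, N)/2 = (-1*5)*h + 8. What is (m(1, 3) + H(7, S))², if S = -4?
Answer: 9/49 ≈ 0.18367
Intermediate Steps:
m(h, N) = -16 + 10*h (m(h, N) = -2*((-1*5)*h + 8) = -2*(-5*h + 8) = -2*(8 - 5*h) = -16 + 10*h)
H(R, x) = 7 + x/R (H(R, x) = (7*R)/R + x/R = 7 + x/R)
(m(1, 3) + H(7, S))² = ((-16 + 10*1) + (7 - 4/7))² = ((-16 + 10) + (7 - 4*⅐))² = (-6 + (7 - 4/7))² = (-6 + 45/7)² = (3/7)² = 9/49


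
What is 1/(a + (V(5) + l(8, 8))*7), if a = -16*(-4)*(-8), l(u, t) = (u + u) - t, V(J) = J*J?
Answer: -1/281 ≈ -0.0035587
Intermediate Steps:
V(J) = J**2
l(u, t) = -t + 2*u (l(u, t) = 2*u - t = -t + 2*u)
a = -512 (a = 64*(-8) = -512)
1/(a + (V(5) + l(8, 8))*7) = 1/(-512 + (5**2 + (-1*8 + 2*8))*7) = 1/(-512 + (25 + (-8 + 16))*7) = 1/(-512 + (25 + 8)*7) = 1/(-512 + 33*7) = 1/(-512 + 231) = 1/(-281) = -1/281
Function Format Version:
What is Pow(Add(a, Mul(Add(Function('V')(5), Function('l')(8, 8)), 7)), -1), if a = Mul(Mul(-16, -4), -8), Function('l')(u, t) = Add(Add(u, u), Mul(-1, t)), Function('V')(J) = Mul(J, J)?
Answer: Rational(-1, 281) ≈ -0.0035587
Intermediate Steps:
Function('V')(J) = Pow(J, 2)
Function('l')(u, t) = Add(Mul(-1, t), Mul(2, u)) (Function('l')(u, t) = Add(Mul(2, u), Mul(-1, t)) = Add(Mul(-1, t), Mul(2, u)))
a = -512 (a = Mul(64, -8) = -512)
Pow(Add(a, Mul(Add(Function('V')(5), Function('l')(8, 8)), 7)), -1) = Pow(Add(-512, Mul(Add(Pow(5, 2), Add(Mul(-1, 8), Mul(2, 8))), 7)), -1) = Pow(Add(-512, Mul(Add(25, Add(-8, 16)), 7)), -1) = Pow(Add(-512, Mul(Add(25, 8), 7)), -1) = Pow(Add(-512, Mul(33, 7)), -1) = Pow(Add(-512, 231), -1) = Pow(-281, -1) = Rational(-1, 281)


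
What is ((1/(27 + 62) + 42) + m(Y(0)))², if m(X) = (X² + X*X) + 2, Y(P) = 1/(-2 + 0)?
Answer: 62773929/31684 ≈ 1981.3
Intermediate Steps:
Y(P) = -½ (Y(P) = 1/(-2) = -½)
m(X) = 2 + 2*X² (m(X) = (X² + X²) + 2 = 2*X² + 2 = 2 + 2*X²)
((1/(27 + 62) + 42) + m(Y(0)))² = ((1/(27 + 62) + 42) + (2 + 2*(-½)²))² = ((1/89 + 42) + (2 + 2*(¼)))² = ((1/89 + 42) + (2 + ½))² = (3739/89 + 5/2)² = (7923/178)² = 62773929/31684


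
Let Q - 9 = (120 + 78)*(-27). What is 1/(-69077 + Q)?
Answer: -1/74414 ≈ -1.3438e-5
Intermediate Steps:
Q = -5337 (Q = 9 + (120 + 78)*(-27) = 9 + 198*(-27) = 9 - 5346 = -5337)
1/(-69077 + Q) = 1/(-69077 - 5337) = 1/(-74414) = -1/74414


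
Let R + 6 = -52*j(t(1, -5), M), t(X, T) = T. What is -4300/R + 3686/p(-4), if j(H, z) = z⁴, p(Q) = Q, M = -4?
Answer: -12268237/13318 ≈ -921.18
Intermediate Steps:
R = -13318 (R = -6 - 52*(-4)⁴ = -6 - 52*256 = -6 - 13312 = -13318)
-4300/R + 3686/p(-4) = -4300/(-13318) + 3686/(-4) = -4300*(-1/13318) + 3686*(-¼) = 2150/6659 - 1843/2 = -12268237/13318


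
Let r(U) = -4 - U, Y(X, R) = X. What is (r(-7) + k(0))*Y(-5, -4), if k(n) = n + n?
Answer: -15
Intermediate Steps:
k(n) = 2*n
(r(-7) + k(0))*Y(-5, -4) = ((-4 - 1*(-7)) + 2*0)*(-5) = ((-4 + 7) + 0)*(-5) = (3 + 0)*(-5) = 3*(-5) = -15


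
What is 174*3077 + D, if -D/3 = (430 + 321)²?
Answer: -1156605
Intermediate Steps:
D = -1692003 (D = -3*(430 + 321)² = -3*751² = -3*564001 = -1692003)
174*3077 + D = 174*3077 - 1692003 = 535398 - 1692003 = -1156605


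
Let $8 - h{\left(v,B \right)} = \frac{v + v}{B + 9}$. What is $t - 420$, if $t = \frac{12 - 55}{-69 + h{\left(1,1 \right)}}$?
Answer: $- \frac{128305}{306} \approx -419.3$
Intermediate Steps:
$h{\left(v,B \right)} = 8 - \frac{2 v}{9 + B}$ ($h{\left(v,B \right)} = 8 - \frac{v + v}{B + 9} = 8 - \frac{2 v}{9 + B}$)
$t = \frac{215}{306}$ ($t = \frac{12 - 55}{-69 + \frac{2 \left(36 - 1 + 4 \cdot 1\right)}{9 + 1}} = - \frac{43}{-69 + \frac{2 \left(36 - 1 + 4\right)}{10}} = - \frac{43}{-69 + 2 \cdot \frac{1}{10} \cdot 39} = - \frac{43}{-69 + \frac{39}{5}} = - \frac{43}{- \frac{306}{5}} = \left(-43\right) \left(- \frac{5}{306}\right) = \frac{215}{306} \approx 0.70261$)
$t - 420 = \frac{215}{306} - 420 = - \frac{128305}{306}$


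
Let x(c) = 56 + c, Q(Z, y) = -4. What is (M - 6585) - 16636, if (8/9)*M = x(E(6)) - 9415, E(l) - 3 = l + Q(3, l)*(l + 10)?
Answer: -135247/4 ≈ -33812.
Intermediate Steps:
E(l) = -37 - 3*l (E(l) = 3 + (l - 4*(l + 10)) = 3 + (l - 4*(10 + l)) = 3 + (l + (-40 - 4*l)) = 3 + (-40 - 3*l) = -37 - 3*l)
M = -42363/4 (M = 9*((56 + (-37 - 3*6)) - 9415)/8 = 9*((56 + (-37 - 18)) - 9415)/8 = 9*((56 - 55) - 9415)/8 = 9*(1 - 9415)/8 = (9/8)*(-9414) = -42363/4 ≈ -10591.)
(M - 6585) - 16636 = (-42363/4 - 6585) - 16636 = -68703/4 - 16636 = -135247/4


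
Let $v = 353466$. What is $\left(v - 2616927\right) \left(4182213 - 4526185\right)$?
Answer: $778567207092$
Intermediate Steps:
$\left(v - 2616927\right) \left(4182213 - 4526185\right) = \left(353466 - 2616927\right) \left(4182213 - 4526185\right) = \left(-2263461\right) \left(-343972\right) = 778567207092$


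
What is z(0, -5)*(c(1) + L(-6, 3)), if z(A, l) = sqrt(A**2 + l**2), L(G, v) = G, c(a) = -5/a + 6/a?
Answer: -25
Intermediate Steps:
c(a) = 1/a
z(0, -5)*(c(1) + L(-6, 3)) = sqrt(0**2 + (-5)**2)*(1/1 - 6) = sqrt(0 + 25)*(1 - 6) = sqrt(25)*(-5) = 5*(-5) = -25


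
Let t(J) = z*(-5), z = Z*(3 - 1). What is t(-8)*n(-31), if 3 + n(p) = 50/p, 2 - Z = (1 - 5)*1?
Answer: 8580/31 ≈ 276.77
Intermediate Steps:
Z = 6 (Z = 2 - (1 - 5) = 2 - (-4) = 2 - 1*(-4) = 2 + 4 = 6)
z = 12 (z = 6*(3 - 1) = 6*2 = 12)
n(p) = -3 + 50/p
t(J) = -60 (t(J) = 12*(-5) = -60)
t(-8)*n(-31) = -60*(-3 + 50/(-31)) = -60*(-3 + 50*(-1/31)) = -60*(-3 - 50/31) = -60*(-143/31) = 8580/31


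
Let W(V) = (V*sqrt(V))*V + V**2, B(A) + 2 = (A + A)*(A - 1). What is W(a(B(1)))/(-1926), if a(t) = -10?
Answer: -50/963 - 50*I*sqrt(10)/963 ≈ -0.051921 - 0.16419*I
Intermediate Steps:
B(A) = -2 + 2*A*(-1 + A) (B(A) = -2 + (A + A)*(A - 1) = -2 + (2*A)*(-1 + A) = -2 + 2*A*(-1 + A))
W(V) = V**2 + V**(5/2) (W(V) = V**(3/2)*V + V**2 = V**(5/2) + V**2 = V**2 + V**(5/2))
W(a(B(1)))/(-1926) = ((-10)**2 + (-10)**(5/2))/(-1926) = (100 + 100*I*sqrt(10))*(-1/1926) = -50/963 - 50*I*sqrt(10)/963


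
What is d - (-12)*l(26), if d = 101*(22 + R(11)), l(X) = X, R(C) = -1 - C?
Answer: 1322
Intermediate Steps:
d = 1010 (d = 101*(22 + (-1 - 1*11)) = 101*(22 + (-1 - 11)) = 101*(22 - 12) = 101*10 = 1010)
d - (-12)*l(26) = 1010 - (-12)*26 = 1010 - 1*(-312) = 1010 + 312 = 1322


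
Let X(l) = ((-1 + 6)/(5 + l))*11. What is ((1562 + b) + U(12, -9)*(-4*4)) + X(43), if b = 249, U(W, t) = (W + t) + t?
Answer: 91591/48 ≈ 1908.1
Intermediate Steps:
U(W, t) = W + 2*t
X(l) = 55/(5 + l) (X(l) = (5/(5 + l))*11 = 55/(5 + l))
((1562 + b) + U(12, -9)*(-4*4)) + X(43) = ((1562 + 249) + (12 + 2*(-9))*(-4*4)) + 55/(5 + 43) = (1811 + (12 - 18)*(-16)) + 55/48 = (1811 - 6*(-16)) + 55*(1/48) = (1811 + 96) + 55/48 = 1907 + 55/48 = 91591/48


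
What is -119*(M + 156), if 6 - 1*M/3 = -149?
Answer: -73899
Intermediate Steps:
M = 465 (M = 18 - 3*(-149) = 18 + 447 = 465)
-119*(M + 156) = -119*(465 + 156) = -119*621 = -73899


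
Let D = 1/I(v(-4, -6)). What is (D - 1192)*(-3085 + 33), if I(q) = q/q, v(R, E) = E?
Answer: 3634932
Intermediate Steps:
I(q) = 1
D = 1 (D = 1/1 = 1)
(D - 1192)*(-3085 + 33) = (1 - 1192)*(-3085 + 33) = -1191*(-3052) = 3634932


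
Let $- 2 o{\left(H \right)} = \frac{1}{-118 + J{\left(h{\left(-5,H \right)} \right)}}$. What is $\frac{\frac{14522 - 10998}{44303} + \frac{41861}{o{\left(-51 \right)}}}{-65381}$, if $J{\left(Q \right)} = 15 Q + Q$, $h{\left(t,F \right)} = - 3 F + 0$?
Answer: $\frac{8642286331256}{2896574443} \approx 2983.6$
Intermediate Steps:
$h{\left(t,F \right)} = - 3 F$
$J{\left(Q \right)} = 16 Q$
$o{\left(H \right)} = - \frac{1}{2 \left(-118 - 48 H\right)}$ ($o{\left(H \right)} = - \frac{1}{2 \left(-118 + 16 \left(- 3 H\right)\right)} = - \frac{1}{2 \left(-118 - 48 H\right)}$)
$\frac{\frac{14522 - 10998}{44303} + \frac{41861}{o{\left(-51 \right)}}}{-65381} = \frac{\frac{14522 - 10998}{44303} + \frac{41861}{\frac{1}{4} \frac{1}{59 + 24 \left(-51\right)}}}{-65381} = \left(\left(14522 - 10998\right) \frac{1}{44303} + \frac{41861}{\frac{1}{4} \frac{1}{59 - 1224}}\right) \left(- \frac{1}{65381}\right) = \left(3524 \cdot \frac{1}{44303} + \frac{41861}{\frac{1}{4} \frac{1}{-1165}}\right) \left(- \frac{1}{65381}\right) = \left(\frac{3524}{44303} + \frac{41861}{\frac{1}{4} \left(- \frac{1}{1165}\right)}\right) \left(- \frac{1}{65381}\right) = \left(\frac{3524}{44303} + \frac{41861}{- \frac{1}{4660}}\right) \left(- \frac{1}{65381}\right) = \left(\frac{3524}{44303} + 41861 \left(-4660\right)\right) \left(- \frac{1}{65381}\right) = \left(\frac{3524}{44303} - 195072260\right) \left(- \frac{1}{65381}\right) = \left(- \frac{8642286331256}{44303}\right) \left(- \frac{1}{65381}\right) = \frac{8642286331256}{2896574443}$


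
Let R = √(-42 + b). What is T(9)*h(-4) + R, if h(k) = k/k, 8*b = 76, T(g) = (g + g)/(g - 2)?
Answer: 18/7 + I*√130/2 ≈ 2.5714 + 5.7009*I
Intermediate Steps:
T(g) = 2*g/(-2 + g) (T(g) = (2*g)/(-2 + g) = 2*g/(-2 + g))
b = 19/2 (b = (⅛)*76 = 19/2 ≈ 9.5000)
R = I*√130/2 (R = √(-42 + 19/2) = √(-65/2) = I*√130/2 ≈ 5.7009*I)
h(k) = 1
T(9)*h(-4) + R = (2*9/(-2 + 9))*1 + I*√130/2 = (2*9/7)*1 + I*√130/2 = (2*9*(⅐))*1 + I*√130/2 = (18/7)*1 + I*√130/2 = 18/7 + I*√130/2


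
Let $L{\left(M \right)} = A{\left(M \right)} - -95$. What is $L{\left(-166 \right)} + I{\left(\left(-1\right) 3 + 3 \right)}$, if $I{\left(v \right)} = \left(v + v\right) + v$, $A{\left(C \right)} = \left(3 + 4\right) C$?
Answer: $-1067$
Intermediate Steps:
$A{\left(C \right)} = 7 C$
$L{\left(M \right)} = 95 + 7 M$ ($L{\left(M \right)} = 7 M - -95 = 7 M + 95 = 95 + 7 M$)
$I{\left(v \right)} = 3 v$ ($I{\left(v \right)} = 2 v + v = 3 v$)
$L{\left(-166 \right)} + I{\left(\left(-1\right) 3 + 3 \right)} = \left(95 + 7 \left(-166\right)\right) + 3 \left(\left(-1\right) 3 + 3\right) = \left(95 - 1162\right) + 3 \left(-3 + 3\right) = -1067 + 3 \cdot 0 = -1067 + 0 = -1067$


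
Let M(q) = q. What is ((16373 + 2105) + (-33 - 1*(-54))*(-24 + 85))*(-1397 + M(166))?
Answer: -24323329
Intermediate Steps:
((16373 + 2105) + (-33 - 1*(-54))*(-24 + 85))*(-1397 + M(166)) = ((16373 + 2105) + (-33 - 1*(-54))*(-24 + 85))*(-1397 + 166) = (18478 + (-33 + 54)*61)*(-1231) = (18478 + 21*61)*(-1231) = (18478 + 1281)*(-1231) = 19759*(-1231) = -24323329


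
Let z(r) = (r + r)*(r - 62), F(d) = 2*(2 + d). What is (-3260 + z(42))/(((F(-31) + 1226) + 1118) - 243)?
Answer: -4940/2043 ≈ -2.4180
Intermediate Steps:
F(d) = 4 + 2*d
z(r) = 2*r*(-62 + r) (z(r) = (2*r)*(-62 + r) = 2*r*(-62 + r))
(-3260 + z(42))/(((F(-31) + 1226) + 1118) - 243) = (-3260 + 2*42*(-62 + 42))/((((4 + 2*(-31)) + 1226) + 1118) - 243) = (-3260 + 2*42*(-20))/((((4 - 62) + 1226) + 1118) - 243) = (-3260 - 1680)/(((-58 + 1226) + 1118) - 243) = -4940/((1168 + 1118) - 243) = -4940/(2286 - 243) = -4940/2043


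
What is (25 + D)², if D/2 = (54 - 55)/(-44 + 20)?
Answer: 90601/144 ≈ 629.17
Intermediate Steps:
D = 1/12 (D = 2*((54 - 55)/(-44 + 20)) = 2*(-1/(-24)) = 2*(-1*(-1/24)) = 2*(1/24) = 1/12 ≈ 0.083333)
(25 + D)² = (25 + 1/12)² = (301/12)² = 90601/144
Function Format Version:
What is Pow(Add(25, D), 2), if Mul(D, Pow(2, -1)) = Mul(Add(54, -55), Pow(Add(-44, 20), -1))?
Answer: Rational(90601, 144) ≈ 629.17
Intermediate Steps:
D = Rational(1, 12) (D = Mul(2, Mul(Add(54, -55), Pow(Add(-44, 20), -1))) = Mul(2, Mul(-1, Pow(-24, -1))) = Mul(2, Mul(-1, Rational(-1, 24))) = Mul(2, Rational(1, 24)) = Rational(1, 12) ≈ 0.083333)
Pow(Add(25, D), 2) = Pow(Add(25, Rational(1, 12)), 2) = Pow(Rational(301, 12), 2) = Rational(90601, 144)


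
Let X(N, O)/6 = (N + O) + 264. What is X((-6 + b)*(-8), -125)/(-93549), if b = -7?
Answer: -486/31183 ≈ -0.015585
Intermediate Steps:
X(N, O) = 1584 + 6*N + 6*O (X(N, O) = 6*((N + O) + 264) = 6*(264 + N + O) = 1584 + 6*N + 6*O)
X((-6 + b)*(-8), -125)/(-93549) = (1584 + 6*((-6 - 7)*(-8)) + 6*(-125))/(-93549) = (1584 + 6*(-13*(-8)) - 750)*(-1/93549) = (1584 + 6*104 - 750)*(-1/93549) = (1584 + 624 - 750)*(-1/93549) = 1458*(-1/93549) = -486/31183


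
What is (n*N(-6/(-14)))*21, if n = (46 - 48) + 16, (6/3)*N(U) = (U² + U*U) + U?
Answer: 117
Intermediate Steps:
N(U) = U² + U/2 (N(U) = ((U² + U*U) + U)/2 = ((U² + U²) + U)/2 = (2*U² + U)/2 = (U + 2*U²)/2 = U² + U/2)
n = 14 (n = -2 + 16 = 14)
(n*N(-6/(-14)))*21 = (14*((-6/(-14))*(½ - 6/(-14))))*21 = (14*((-6*(-1/14))*(½ - 6*(-1/14))))*21 = (14*(3*(½ + 3/7)/7))*21 = (14*((3/7)*(13/14)))*21 = (14*(39/98))*21 = (39/7)*21 = 117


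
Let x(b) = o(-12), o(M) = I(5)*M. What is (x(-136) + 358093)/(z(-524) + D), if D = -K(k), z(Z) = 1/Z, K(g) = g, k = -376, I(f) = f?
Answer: 187609292/197023 ≈ 952.22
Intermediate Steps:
o(M) = 5*M
x(b) = -60 (x(b) = 5*(-12) = -60)
D = 376 (D = -1*(-376) = 376)
(x(-136) + 358093)/(z(-524) + D) = (-60 + 358093)/(1/(-524) + 376) = 358033/(-1/524 + 376) = 358033/(197023/524) = 358033*(524/197023) = 187609292/197023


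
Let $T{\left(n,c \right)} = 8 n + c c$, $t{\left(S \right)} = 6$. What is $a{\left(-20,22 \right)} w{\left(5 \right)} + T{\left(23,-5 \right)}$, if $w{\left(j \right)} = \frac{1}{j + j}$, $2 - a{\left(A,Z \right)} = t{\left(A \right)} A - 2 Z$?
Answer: $\frac{1128}{5} \approx 225.6$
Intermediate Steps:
$T{\left(n,c \right)} = c^{2} + 8 n$ ($T{\left(n,c \right)} = 8 n + c^{2} = c^{2} + 8 n$)
$a{\left(A,Z \right)} = 2 - 6 A + 2 Z$ ($a{\left(A,Z \right)} = 2 - \left(6 A - 2 Z\right) = 2 - \left(- 2 Z + 6 A\right) = 2 - 6 A + 2 Z$)
$w{\left(j \right)} = \frac{1}{2 j}$
$a{\left(-20,22 \right)} w{\left(5 \right)} + T{\left(23,-5 \right)} = \left(2 - -120 + 2 \cdot 22\right) \frac{1}{2 \cdot 5} + \left(\left(-5\right)^{2} + 8 \cdot 23\right) = \left(2 + 120 + 44\right) \frac{1}{2} \cdot \frac{1}{5} + \left(25 + 184\right) = 166 \cdot \frac{1}{10} + 209 = \frac{83}{5} + 209 = \frac{1128}{5}$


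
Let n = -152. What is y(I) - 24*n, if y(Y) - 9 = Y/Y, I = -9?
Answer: 3658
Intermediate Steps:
y(Y) = 10 (y(Y) = 9 + Y/Y = 9 + 1 = 10)
y(I) - 24*n = 10 - 24*(-152) = 10 + 3648 = 3658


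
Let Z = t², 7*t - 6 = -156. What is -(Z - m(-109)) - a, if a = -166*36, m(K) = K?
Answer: 264983/49 ≈ 5407.8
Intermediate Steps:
t = -150/7 (t = 6/7 + (⅐)*(-156) = 6/7 - 156/7 = -150/7 ≈ -21.429)
Z = 22500/49 (Z = (-150/7)² = 22500/49 ≈ 459.18)
a = -5976
-(Z - m(-109)) - a = -(22500/49 - 1*(-109)) - 1*(-5976) = -(22500/49 + 109) + 5976 = -1*27841/49 + 5976 = -27841/49 + 5976 = 264983/49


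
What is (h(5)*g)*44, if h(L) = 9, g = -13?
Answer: -5148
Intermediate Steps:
(h(5)*g)*44 = (9*(-13))*44 = -117*44 = -5148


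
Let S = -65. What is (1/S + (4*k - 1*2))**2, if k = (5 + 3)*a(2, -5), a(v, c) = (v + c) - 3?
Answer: 159037321/4225 ≈ 37642.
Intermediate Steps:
a(v, c) = -3 + c + v (a(v, c) = (c + v) - 3 = -3 + c + v)
k = -48 (k = (5 + 3)*(-3 - 5 + 2) = 8*(-6) = -48)
(1/S + (4*k - 1*2))**2 = (1/(-65) + (4*(-48) - 1*2))**2 = (-1/65 + (-192 - 2))**2 = (-1/65 - 194)**2 = (-12611/65)**2 = 159037321/4225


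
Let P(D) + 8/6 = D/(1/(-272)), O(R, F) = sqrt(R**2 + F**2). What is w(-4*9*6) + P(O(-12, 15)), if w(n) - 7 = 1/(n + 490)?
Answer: 4661/822 - 816*sqrt(41) ≈ -5219.3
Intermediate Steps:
O(R, F) = sqrt(F**2 + R**2)
P(D) = -4/3 - 272*D (P(D) = -4/3 + D/(1/(-272)) = -4/3 + D/(-1/272) = -4/3 + D*(-272) = -4/3 - 272*D)
w(n) = 7 + 1/(490 + n) (w(n) = 7 + 1/(n + 490) = 7 + 1/(490 + n))
w(-4*9*6) + P(O(-12, 15)) = (3431 + 7*(-4*9*6))/(490 - 4*9*6) + (-4/3 - 272*sqrt(15**2 + (-12)**2)) = (3431 + 7*(-36*6))/(490 - 36*6) + (-4/3 - 272*sqrt(225 + 144)) = (3431 + 7*(-216))/(490 - 216) + (-4/3 - 816*sqrt(41)) = (3431 - 1512)/274 + (-4/3 - 816*sqrt(41)) = (1/274)*1919 + (-4/3 - 816*sqrt(41)) = 1919/274 + (-4/3 - 816*sqrt(41)) = 4661/822 - 816*sqrt(41)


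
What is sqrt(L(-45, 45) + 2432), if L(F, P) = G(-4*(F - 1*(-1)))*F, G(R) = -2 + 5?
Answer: sqrt(2297) ≈ 47.927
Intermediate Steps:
G(R) = 3
L(F, P) = 3*F
sqrt(L(-45, 45) + 2432) = sqrt(3*(-45) + 2432) = sqrt(-135 + 2432) = sqrt(2297)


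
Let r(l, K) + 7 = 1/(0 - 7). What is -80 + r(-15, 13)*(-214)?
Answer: 10140/7 ≈ 1448.6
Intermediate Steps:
r(l, K) = -50/7 (r(l, K) = -7 + 1/(0 - 7) = -7 + 1/(-7) = -7 - 1/7 = -50/7)
-80 + r(-15, 13)*(-214) = -80 - 50/7*(-214) = -80 + 10700/7 = 10140/7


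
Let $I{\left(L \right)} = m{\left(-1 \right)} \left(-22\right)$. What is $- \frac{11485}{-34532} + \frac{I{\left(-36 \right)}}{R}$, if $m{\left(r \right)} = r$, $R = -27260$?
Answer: $\frac{78080349}{235335580} \approx 0.33178$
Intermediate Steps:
$I{\left(L \right)} = 22$ ($I{\left(L \right)} = \left(-1\right) \left(-22\right) = 22$)
$- \frac{11485}{-34532} + \frac{I{\left(-36 \right)}}{R} = - \frac{11485}{-34532} + \frac{22}{-27260} = \left(-11485\right) \left(- \frac{1}{34532}\right) + 22 \left(- \frac{1}{27260}\right) = \frac{11485}{34532} - \frac{11}{13630} = \frac{78080349}{235335580}$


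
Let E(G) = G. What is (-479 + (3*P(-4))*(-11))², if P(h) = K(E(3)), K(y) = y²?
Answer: 602176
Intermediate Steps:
P(h) = 9 (P(h) = 3² = 9)
(-479 + (3*P(-4))*(-11))² = (-479 + (3*9)*(-11))² = (-479 + 27*(-11))² = (-479 - 297)² = (-776)² = 602176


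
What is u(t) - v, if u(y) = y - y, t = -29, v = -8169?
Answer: 8169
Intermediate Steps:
u(y) = 0
u(t) - v = 0 - 1*(-8169) = 0 + 8169 = 8169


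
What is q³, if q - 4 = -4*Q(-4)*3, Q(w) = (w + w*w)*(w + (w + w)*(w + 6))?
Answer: 23987543104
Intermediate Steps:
Q(w) = (w + w²)*(w + 2*w*(6 + w)) (Q(w) = (w + w²)*(w + (2*w)*(6 + w)) = (w + w²)*(w + 2*w*(6 + w)))
q = 2884 (q = 4 - 4*(-4)²*(13 + 2*(-4)² + 15*(-4))*3 = 4 - 64*(13 + 2*16 - 60)*3 = 4 - 64*(13 + 32 - 60)*3 = 4 - 64*(-15)*3 = 4 - 4*(-240)*3 = 4 + 960*3 = 4 + 2880 = 2884)
q³ = 2884³ = 23987543104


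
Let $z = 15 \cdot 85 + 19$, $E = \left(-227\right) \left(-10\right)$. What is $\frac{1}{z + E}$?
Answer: $\frac{1}{3564} \approx 0.00028058$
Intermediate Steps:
$E = 2270$
$z = 1294$ ($z = 1275 + 19 = 1294$)
$\frac{1}{z + E} = \frac{1}{1294 + 2270} = \frac{1}{3564}$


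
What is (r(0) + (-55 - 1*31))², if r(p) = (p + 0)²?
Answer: 7396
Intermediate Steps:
r(p) = p²
(r(0) + (-55 - 1*31))² = (0² + (-55 - 1*31))² = (0 + (-55 - 31))² = (0 - 86)² = (-86)² = 7396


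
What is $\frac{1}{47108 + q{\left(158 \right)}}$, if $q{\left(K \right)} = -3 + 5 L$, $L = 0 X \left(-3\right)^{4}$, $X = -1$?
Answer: $\frac{1}{47105} \approx 2.1229 \cdot 10^{-5}$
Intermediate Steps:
$L = 0$ ($L = 0 \left(-1\right) \left(-3\right)^{4} = 0 \cdot 81 = 0$)
$q{\left(K \right)} = -3$ ($q{\left(K \right)} = -3 + 5 \cdot 0 = -3 + 0 = -3$)
$\frac{1}{47108 + q{\left(158 \right)}} = \frac{1}{47108 - 3} = \frac{1}{47105}$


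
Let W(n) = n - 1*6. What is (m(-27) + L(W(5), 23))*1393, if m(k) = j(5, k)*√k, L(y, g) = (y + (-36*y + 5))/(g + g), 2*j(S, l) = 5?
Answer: 27860/23 + 20895*I*√3/2 ≈ 1211.3 + 18096.0*I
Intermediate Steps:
W(n) = -6 + n (W(n) = n - 6 = -6 + n)
j(S, l) = 5/2 (j(S, l) = (½)*5 = 5/2)
L(y, g) = (5 - 35*y)/(2*g) (L(y, g) = (y + (5 - 36*y))/((2*g)) = (5 - 35*y)*(1/(2*g)) = (5 - 35*y)/(2*g))
m(k) = 5*√k/2
(m(-27) + L(W(5), 23))*1393 = (5*√(-27)/2 + (5/2)*(1 - 7*(-6 + 5))/23)*1393 = (5*(3*I*√3)/2 + (5/2)*(1/23)*(1 - 7*(-1)))*1393 = (15*I*√3/2 + (5/2)*(1/23)*(1 + 7))*1393 = (15*I*√3/2 + (5/2)*(1/23)*8)*1393 = (15*I*√3/2 + 20/23)*1393 = (20/23 + 15*I*√3/2)*1393 = 27860/23 + 20895*I*√3/2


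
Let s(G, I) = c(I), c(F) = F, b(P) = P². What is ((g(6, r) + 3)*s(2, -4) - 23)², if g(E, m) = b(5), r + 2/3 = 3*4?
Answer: 18225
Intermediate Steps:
s(G, I) = I
r = 34/3 (r = -⅔ + 3*4 = -⅔ + 12 = 34/3 ≈ 11.333)
g(E, m) = 25 (g(E, m) = 5² = 25)
((g(6, r) + 3)*s(2, -4) - 23)² = ((25 + 3)*(-4) - 23)² = (28*(-4) - 23)² = (-112 - 23)² = (-135)² = 18225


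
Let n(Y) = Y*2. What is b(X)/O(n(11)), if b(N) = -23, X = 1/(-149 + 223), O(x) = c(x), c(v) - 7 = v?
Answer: -23/29 ≈ -0.79310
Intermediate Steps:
c(v) = 7 + v
n(Y) = 2*Y
O(x) = 7 + x
X = 1/74 ≈ 0.013514
b(X)/O(n(11)) = -23/(7 + 2*11) = -23/(7 + 22) = -23/29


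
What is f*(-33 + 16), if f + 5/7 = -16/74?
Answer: 4097/259 ≈ 15.819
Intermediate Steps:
f = -241/259 (f = -5/7 - 16/74 = -5/7 - 16*1/74 = -5/7 - 8/37 = -241/259 ≈ -0.93050)
f*(-33 + 16) = -241*(-33 + 16)/259 = -241/259*(-17) = 4097/259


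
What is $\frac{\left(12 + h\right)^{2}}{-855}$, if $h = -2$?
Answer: $- \frac{20}{171} \approx -0.11696$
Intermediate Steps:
$\frac{\left(12 + h\right)^{2}}{-855} = \frac{\left(12 - 2\right)^{2}}{-855} = 10^{2} \left(- \frac{1}{855}\right) = 100 \left(- \frac{1}{855}\right) = - \frac{20}{171}$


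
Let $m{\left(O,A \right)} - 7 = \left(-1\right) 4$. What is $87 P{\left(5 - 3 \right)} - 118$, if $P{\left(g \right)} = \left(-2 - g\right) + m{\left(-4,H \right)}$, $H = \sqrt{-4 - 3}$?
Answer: $-205$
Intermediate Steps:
$H = i \sqrt{7}$ ($H = \sqrt{-7} = i \sqrt{7} \approx 2.6458 i$)
$m{\left(O,A \right)} = 3$ ($m{\left(O,A \right)} = 7 - 4 = 3$)
$P{\left(g \right)} = 1 - g$ ($P{\left(g \right)} = \left(-2 - g\right) + 3 = 1 - g$)
$87 P{\left(5 - 3 \right)} - 118 = 87 \left(1 - \left(5 - 3\right)\right) - 118 = 87 \left(1 - 2\right) - 118 = 87 \left(-1\right) - 118 = -87 - 118 = -205$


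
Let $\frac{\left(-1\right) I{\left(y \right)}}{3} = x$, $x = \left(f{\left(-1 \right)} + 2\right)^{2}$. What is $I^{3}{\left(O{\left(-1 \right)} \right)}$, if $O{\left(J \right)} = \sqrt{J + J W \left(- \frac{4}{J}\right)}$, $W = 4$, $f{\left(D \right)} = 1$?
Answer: $-19683$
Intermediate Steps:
$x = 9$ ($x = \left(1 + 2\right)^{2} = 3^{2} = 9$)
$O{\left(J \right)} = \sqrt{-16 + J}$ ($O{\left(J \right)} = \sqrt{J + J 4 \left(- \frac{4}{J}\right)} = \sqrt{J + 4 J \left(- \frac{4}{J}\right)} = \sqrt{J - 16} = \sqrt{-16 + J}$)
$I{\left(y \right)} = -27$ ($I{\left(y \right)} = \left(-3\right) 9 = -27$)
$I^{3}{\left(O{\left(-1 \right)} \right)} = \left(-27\right)^{3} = -19683$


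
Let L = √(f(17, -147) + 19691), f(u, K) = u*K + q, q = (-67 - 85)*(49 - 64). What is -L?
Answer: -4*√1217 ≈ -139.54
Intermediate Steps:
q = 2280 (q = -152*(-15) = 2280)
f(u, K) = 2280 + K*u (f(u, K) = u*K + 2280 = K*u + 2280 = 2280 + K*u)
L = 4*√1217 (L = √((2280 - 147*17) + 19691) = √((2280 - 2499) + 19691) = √(-219 + 19691) = √19472 = 4*√1217 ≈ 139.54)
-L = -4*√1217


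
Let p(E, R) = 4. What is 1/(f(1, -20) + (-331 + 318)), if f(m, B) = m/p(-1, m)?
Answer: -4/51 ≈ -0.078431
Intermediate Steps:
f(m, B) = m/4
1/(f(1, -20) + (-331 + 318)) = 1/((¼)*1 + (-331 + 318)) = 1/(¼ - 13) = 1/(-51/4) = -4/51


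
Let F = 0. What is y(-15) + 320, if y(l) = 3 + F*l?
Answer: 323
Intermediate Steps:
y(l) = 3 (y(l) = 3 + 0*l = 3 + 0 = 3)
y(-15) + 320 = 3 + 320 = 323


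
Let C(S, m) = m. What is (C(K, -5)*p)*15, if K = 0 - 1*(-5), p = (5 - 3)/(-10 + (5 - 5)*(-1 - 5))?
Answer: 15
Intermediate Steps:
p = -⅕ (p = 2/(-10 + 0*(-6)) = 2/(-10 + 0) = 2/(-10) = 2*(-⅒) = -⅕ ≈ -0.20000)
K = 5 (K = 0 + 5 = 5)
(C(K, -5)*p)*15 = -5*(-⅕)*15 = 1*15 = 15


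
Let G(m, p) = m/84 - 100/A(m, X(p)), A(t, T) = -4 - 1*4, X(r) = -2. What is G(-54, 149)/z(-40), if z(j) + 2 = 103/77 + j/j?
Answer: 913/26 ≈ 35.115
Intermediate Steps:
A(t, T) = -8 (A(t, T) = -4 - 4 = -8)
G(m, p) = 25/2 + m/84 (G(m, p) = m/84 - 100/(-8) = m*(1/84) - 100*(-⅛) = m/84 + 25/2 = 25/2 + m/84)
z(j) = 26/77 (z(j) = -2 + (103/77 + j/j) = -2 + (103*(1/77) + 1) = -2 + (103/77 + 1) = -2 + 180/77 = 26/77)
G(-54, 149)/z(-40) = (25/2 + (1/84)*(-54))/(26/77) = (25/2 - 9/14)*(77/26) = (83/7)*(77/26) = 913/26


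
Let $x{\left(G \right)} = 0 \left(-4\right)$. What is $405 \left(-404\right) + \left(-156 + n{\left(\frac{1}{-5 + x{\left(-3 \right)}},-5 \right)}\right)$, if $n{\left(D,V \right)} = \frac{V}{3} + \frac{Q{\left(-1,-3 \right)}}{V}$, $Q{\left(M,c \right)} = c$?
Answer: $- \frac{2456656}{15} \approx -1.6378 \cdot 10^{5}$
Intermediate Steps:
$x{\left(G \right)} = 0$
$n{\left(D,V \right)} = - \frac{3}{V} + \frac{V}{3}$ ($n{\left(D,V \right)} = \frac{V}{3} - \frac{3}{V} = - \frac{3}{V} + \frac{V}{3}$)
$405 \left(-404\right) + \left(-156 + n{\left(\frac{1}{-5 + x{\left(-3 \right)}},-5 \right)}\right) = 405 \left(-404\right) - \left(\frac{473}{3} - \frac{3}{5}\right) = -163620 - \frac{2356}{15} = - \frac{2456656}{15}$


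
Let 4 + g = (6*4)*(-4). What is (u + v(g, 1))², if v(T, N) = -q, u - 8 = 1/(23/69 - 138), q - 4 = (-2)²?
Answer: 9/170569 ≈ 5.2765e-5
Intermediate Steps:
q = 8 (q = 4 + (-2)² = 4 + 4 = 8)
g = -100 (g = -4 + (6*4)*(-4) = -4 + 24*(-4) = -4 - 96 = -100)
u = 3301/413 (u = 8 + 1/(23/69 - 138) = 8 + 1/(23*(1/69) - 138) = 8 + 1/(⅓ - 138) = 8 + 1/(-413/3) = 8 - 3/413 = 3301/413 ≈ 7.9927)
v(T, N) = -8 (v(T, N) = -1*8 = -8)
(u + v(g, 1))² = (3301/413 - 8)² = (-3/413)² = 9/170569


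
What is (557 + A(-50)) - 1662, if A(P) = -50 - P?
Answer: -1105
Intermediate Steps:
(557 + A(-50)) - 1662 = (557 + (-50 - 1*(-50))) - 1662 = (557 + (-50 + 50)) - 1662 = (557 + 0) - 1662 = 557 - 1662 = -1105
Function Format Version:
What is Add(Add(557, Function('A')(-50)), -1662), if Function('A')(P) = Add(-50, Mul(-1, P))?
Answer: -1105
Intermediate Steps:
Add(Add(557, Function('A')(-50)), -1662) = Add(Add(557, Add(-50, Mul(-1, -50))), -1662) = Add(Add(557, Add(-50, 50)), -1662) = Add(Add(557, 0), -1662) = Add(557, -1662) = -1105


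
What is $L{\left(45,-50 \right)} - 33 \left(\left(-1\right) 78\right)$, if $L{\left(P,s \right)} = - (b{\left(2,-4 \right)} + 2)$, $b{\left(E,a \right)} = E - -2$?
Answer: $2568$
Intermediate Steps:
$b{\left(E,a \right)} = 2 + E$ ($b{\left(E,a \right)} = E + 2 = 2 + E$)
$L{\left(P,s \right)} = -6$ ($L{\left(P,s \right)} = - (\left(2 + 2\right) + 2) = - (4 + 2) = \left(-1\right) 6 = -6$)
$L{\left(45,-50 \right)} - 33 \left(\left(-1\right) 78\right) = -6 - 33 \left(\left(-1\right) 78\right) = -6 - 33 \left(-78\right) = -6 - -2574 = -6 + 2574 = 2568$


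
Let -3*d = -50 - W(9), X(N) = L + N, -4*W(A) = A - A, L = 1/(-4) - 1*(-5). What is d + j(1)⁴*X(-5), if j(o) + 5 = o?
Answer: -142/3 ≈ -47.333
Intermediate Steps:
j(o) = -5 + o
L = 19/4 (L = -¼ + 5 = 19/4 ≈ 4.7500)
W(A) = 0 (W(A) = -(A - A)/4 = -¼*0 = 0)
X(N) = 19/4 + N
d = 50/3 (d = -(-50 - 1*0)/3 = -(-50 + 0)/3 = -⅓*(-50) = 50/3 ≈ 16.667)
d + j(1)⁴*X(-5) = 50/3 + (-5 + 1)⁴*(19/4 - 5) = 50/3 + (-4)⁴*(-¼) = 50/3 + 256*(-¼) = 50/3 - 64 = -142/3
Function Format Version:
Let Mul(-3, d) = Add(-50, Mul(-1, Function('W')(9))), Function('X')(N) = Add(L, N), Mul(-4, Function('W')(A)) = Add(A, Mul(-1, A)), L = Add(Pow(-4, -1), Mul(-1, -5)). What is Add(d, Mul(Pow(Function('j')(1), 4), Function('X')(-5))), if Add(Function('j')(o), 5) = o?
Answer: Rational(-142, 3) ≈ -47.333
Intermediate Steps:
Function('j')(o) = Add(-5, o)
L = Rational(19, 4) (L = Add(Rational(-1, 4), 5) = Rational(19, 4) ≈ 4.7500)
Function('W')(A) = 0 (Function('W')(A) = Mul(Rational(-1, 4), Add(A, Mul(-1, A))) = Mul(Rational(-1, 4), 0) = 0)
Function('X')(N) = Add(Rational(19, 4), N)
d = Rational(50, 3) (d = Mul(Rational(-1, 3), Add(-50, Mul(-1, 0))) = Mul(Rational(-1, 3), Add(-50, 0)) = Mul(Rational(-1, 3), -50) = Rational(50, 3) ≈ 16.667)
Add(d, Mul(Pow(Function('j')(1), 4), Function('X')(-5))) = Add(Rational(50, 3), Mul(Pow(Add(-5, 1), 4), Add(Rational(19, 4), -5))) = Add(Rational(50, 3), Mul(Pow(-4, 4), Rational(-1, 4))) = Add(Rational(50, 3), Mul(256, Rational(-1, 4))) = Add(Rational(50, 3), -64) = Rational(-142, 3)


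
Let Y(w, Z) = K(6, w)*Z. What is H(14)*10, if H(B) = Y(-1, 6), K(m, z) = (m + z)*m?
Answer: 1800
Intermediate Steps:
K(m, z) = m*(m + z)
Y(w, Z) = Z*(36 + 6*w) (Y(w, Z) = (6*(6 + w))*Z = (36 + 6*w)*Z = Z*(36 + 6*w))
H(B) = 180 (H(B) = 6*6*(6 - 1) = 6*6*5 = 180)
H(14)*10 = 180*10 = 1800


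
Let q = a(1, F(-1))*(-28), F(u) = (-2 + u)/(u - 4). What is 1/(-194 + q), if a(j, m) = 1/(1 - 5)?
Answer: -1/187 ≈ -0.0053476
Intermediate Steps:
F(u) = (-2 + u)/(-4 + u)
a(j, m) = -¼ (a(j, m) = 1/(-4) = -¼)
q = 7 (q = -¼*(-28) = 7)
1/(-194 + q) = 1/(-194 + 7) = 1/(-187) = -1/187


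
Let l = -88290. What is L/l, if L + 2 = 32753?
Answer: -1213/3270 ≈ -0.37095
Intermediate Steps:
L = 32751 (L = -2 + 32753 = 32751)
L/l = 32751/(-88290) = 32751*(-1/88290) = -1213/3270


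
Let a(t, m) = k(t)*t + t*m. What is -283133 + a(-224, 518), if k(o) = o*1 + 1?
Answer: -349213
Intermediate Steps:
k(o) = 1 + o (k(o) = o + 1 = 1 + o)
a(t, m) = m*t + t*(1 + t) (a(t, m) = (1 + t)*t + t*m = t*(1 + t) + m*t = m*t + t*(1 + t))
-283133 + a(-224, 518) = -283133 - 224*(1 + 518 - 224) = -283133 - 224*295 = -283133 - 66080 = -349213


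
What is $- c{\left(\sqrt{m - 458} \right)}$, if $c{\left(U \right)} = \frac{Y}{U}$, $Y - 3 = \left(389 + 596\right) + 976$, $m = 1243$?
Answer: $- \frac{1964 \sqrt{785}}{785} \approx -70.098$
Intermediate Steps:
$Y = 1964$ ($Y = 3 + \left(\left(389 + 596\right) + 976\right) = 3 + \left(985 + 976\right) = 3 + 1961 = 1964$)
$c{\left(U \right)} = \frac{1964}{U}$
$- c{\left(\sqrt{m - 458} \right)} = - \frac{1964}{\sqrt{1243 - 458}} = - \frac{1964}{\sqrt{785}} = - 1964 \frac{\sqrt{785}}{785} = - \frac{1964 \sqrt{785}}{785}$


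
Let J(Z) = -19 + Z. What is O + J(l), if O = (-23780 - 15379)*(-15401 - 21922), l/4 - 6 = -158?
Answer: 1461530730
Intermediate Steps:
l = -608 (l = 24 + 4*(-158) = 24 - 632 = -608)
O = 1461531357 (O = -39159*(-37323) = 1461531357)
O + J(l) = 1461531357 + (-19 - 608) = 1461531357 - 627 = 1461530730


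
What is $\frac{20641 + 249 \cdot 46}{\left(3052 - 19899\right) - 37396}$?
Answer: $- \frac{655}{1107} \approx -0.59169$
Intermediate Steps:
$\frac{20641 + 249 \cdot 46}{\left(3052 - 19899\right) - 37396} = \frac{20641 + 11454}{-16847 - 37396} = \frac{32095}{-54243} = 32095 \left(- \frac{1}{54243}\right) = - \frac{655}{1107}$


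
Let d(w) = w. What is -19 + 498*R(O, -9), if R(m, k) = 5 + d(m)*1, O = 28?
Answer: 16415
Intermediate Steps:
R(m, k) = 5 + m (R(m, k) = 5 + m*1 = 5 + m)
-19 + 498*R(O, -9) = -19 + 498*(5 + 28) = -19 + 498*33 = -19 + 16434 = 16415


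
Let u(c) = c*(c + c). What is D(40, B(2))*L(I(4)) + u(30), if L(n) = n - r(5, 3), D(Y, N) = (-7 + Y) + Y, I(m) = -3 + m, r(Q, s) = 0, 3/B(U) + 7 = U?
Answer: 1873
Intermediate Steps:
B(U) = 3/(-7 + U)
u(c) = 2*c² (u(c) = c*(2*c) = 2*c²)
D(Y, N) = -7 + 2*Y
L(n) = n (L(n) = n - 1*0 = n + 0 = n)
D(40, B(2))*L(I(4)) + u(30) = (-7 + 2*40)*(-3 + 4) + 2*30² = (-7 + 80)*1 + 2*900 = 73*1 + 1800 = 73 + 1800 = 1873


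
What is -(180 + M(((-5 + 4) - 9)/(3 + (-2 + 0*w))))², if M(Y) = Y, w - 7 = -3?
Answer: -28900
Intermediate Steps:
w = 4 (w = 7 - 3 = 4)
-(180 + M(((-5 + 4) - 9)/(3 + (-2 + 0*w))))² = -(180 + ((-5 + 4) - 9)/(3 + (-2 + 0*4)))² = -(180 + (-1 - 9)/(3 + (-2 + 0)))² = -(180 - 10/(3 - 2))² = -(180 - 10/1)² = -(180 - 10*1)² = -(180 - 10)² = -1*170² = -1*28900 = -28900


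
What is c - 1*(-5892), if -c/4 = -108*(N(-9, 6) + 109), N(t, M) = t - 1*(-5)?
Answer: 51252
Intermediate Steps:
N(t, M) = 5 + t (N(t, M) = t + 5 = 5 + t)
c = 45360 (c = -(-432)*((5 - 9) + 109) = -(-432)*(-4 + 109) = -(-432)*105 = -4*(-11340) = 45360)
c - 1*(-5892) = 45360 - 1*(-5892) = 45360 + 5892 = 51252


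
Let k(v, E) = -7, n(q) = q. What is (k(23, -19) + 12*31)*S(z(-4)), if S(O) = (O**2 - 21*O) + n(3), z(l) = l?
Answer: 37595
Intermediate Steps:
S(O) = 3 + O**2 - 21*O (S(O) = (O**2 - 21*O) + 3 = 3 + O**2 - 21*O)
(k(23, -19) + 12*31)*S(z(-4)) = (-7 + 12*31)*(3 + (-4)**2 - 21*(-4)) = (-7 + 372)*(3 + 16 + 84) = 365*103 = 37595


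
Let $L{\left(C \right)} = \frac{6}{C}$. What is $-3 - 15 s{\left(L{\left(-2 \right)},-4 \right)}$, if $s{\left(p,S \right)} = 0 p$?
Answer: $-3$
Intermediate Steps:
$s{\left(p,S \right)} = 0$
$-3 - 15 s{\left(L{\left(-2 \right)},-4 \right)} = -3 - 0 = -3 + 0 = -3$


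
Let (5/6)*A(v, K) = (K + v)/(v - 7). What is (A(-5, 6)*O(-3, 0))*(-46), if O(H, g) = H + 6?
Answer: 69/5 ≈ 13.800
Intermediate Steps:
O(H, g) = 6 + H
A(v, K) = 6*(K + v)/(5*(-7 + v)) (A(v, K) = 6*((K + v)/(v - 7))/5 = 6*((K + v)/(-7 + v))/5 = 6*(K + v)/(5*(-7 + v)))
(A(-5, 6)*O(-3, 0))*(-46) = ((6*(6 - 5)/(5*(-7 - 5)))*(6 - 3))*(-46) = (((6/5)*1/(-12))*3)*(-46) = (((6/5)*(-1/12)*1)*3)*(-46) = -1/10*3*(-46) = -3/10*(-46) = 69/5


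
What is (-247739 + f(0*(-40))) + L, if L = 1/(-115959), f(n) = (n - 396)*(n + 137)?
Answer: -35018574370/115959 ≈ -3.0199e+5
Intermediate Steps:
f(n) = (-396 + n)*(137 + n)
L = -1/115959 ≈ -8.6237e-6
(-247739 + f(0*(-40))) + L = (-247739 + (-54252 + (0*(-40))² - 0*(-40))) - 1/115959 = (-247739 + (-54252 + 0² - 259*0)) - 1/115959 = (-247739 + (-54252 + 0 + 0)) - 1/115959 = (-247739 - 54252) - 1/115959 = -301991 - 1/115959 = -35018574370/115959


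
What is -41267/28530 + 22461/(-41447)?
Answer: -2351205679/1182482910 ≈ -1.9884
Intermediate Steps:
-41267/28530 + 22461/(-41447) = -41267*1/28530 + 22461*(-1/41447) = -41267/28530 - 22461/41447 = -2351205679/1182482910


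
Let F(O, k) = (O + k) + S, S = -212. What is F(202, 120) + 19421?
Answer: 19531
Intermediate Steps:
F(O, k) = -212 + O + k (F(O, k) = (O + k) - 212 = -212 + O + k)
F(202, 120) + 19421 = (-212 + 202 + 120) + 19421 = 110 + 19421 = 19531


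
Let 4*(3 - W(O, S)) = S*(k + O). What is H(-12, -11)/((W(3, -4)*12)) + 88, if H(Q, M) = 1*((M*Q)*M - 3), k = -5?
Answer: -133/4 ≈ -33.250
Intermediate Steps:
W(O, S) = 3 - S*(-5 + O)/4
H(Q, M) = -3 + Q*M² (H(Q, M) = 1*(Q*M² - 3) = 1*(-3 + Q*M²) = -3 + Q*M²)
H(-12, -11)/((W(3, -4)*12)) + 88 = (-3 - 12*(-11)²)/(((3 + (5/4)*(-4) - ¼*3*(-4))*12)) + 88 = (-3 - 12*121)/(((3 - 5 + 3)*12)) + 88 = (-3 - 1452)/((1*12)) + 88 = -1455/12 + 88 = (1/12)*(-1455) + 88 = -485/4 + 88 = -133/4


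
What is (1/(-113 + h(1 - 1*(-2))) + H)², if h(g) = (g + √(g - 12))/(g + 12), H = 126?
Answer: 1606198151069579/101185701409 - 400774020*I/101185701409 ≈ 15874.0 - 0.0039608*I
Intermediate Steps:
h(g) = (g + √(-12 + g))/(12 + g)
(1/(-113 + h(1 - 1*(-2))) + H)² = (1/(-113 + ((1 - 1*(-2)) + √(-12 + (1 - 1*(-2))))/(12 + (1 - 1*(-2)))) + 126)² = (1/(-113 + ((1 + 2) + √(-12 + (1 + 2)))/(12 + (1 + 2))) + 126)² = (1/(-113 + (3 + √(-12 + 3))/(12 + 3)) + 126)² = (1/(-113 + (3 + √(-9))/15) + 126)² = (1/(-113 + (3 + 3*I)/15) + 126)² = (1/(-113 + (⅕ + I/5)) + 126)² = (1/(-564/5 + I/5) + 126)² = (25*(-564/5 - I/5)/318097 + 126)² = (126 + 25*(-564/5 - I/5)/318097)²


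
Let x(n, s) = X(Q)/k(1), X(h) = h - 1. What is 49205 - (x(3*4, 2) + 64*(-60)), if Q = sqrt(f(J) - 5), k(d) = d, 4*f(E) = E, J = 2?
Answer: 53046 - 3*I*sqrt(2)/2 ≈ 53046.0 - 2.1213*I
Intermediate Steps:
f(E) = E/4
Q = 3*I*sqrt(2)/2 (Q = sqrt((1/4)*2 - 5) = sqrt(1/2 - 5) = sqrt(-9/2) = 3*I*sqrt(2)/2 ≈ 2.1213*I)
X(h) = -1 + h
x(n, s) = -1 + 3*I*sqrt(2)/2 (x(n, s) = (-1 + 3*I*sqrt(2)/2)/1 = (-1 + 3*I*sqrt(2)/2)*1 = -1 + 3*I*sqrt(2)/2)
49205 - (x(3*4, 2) + 64*(-60)) = 49205 - ((-1 + 3*I*sqrt(2)/2) + 64*(-60)) = 49205 - ((-1 + 3*I*sqrt(2)/2) - 3840) = 49205 - (-3841 + 3*I*sqrt(2)/2) = 49205 + (3841 - 3*I*sqrt(2)/2) = 53046 - 3*I*sqrt(2)/2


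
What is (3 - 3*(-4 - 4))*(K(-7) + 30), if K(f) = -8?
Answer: 594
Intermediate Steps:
(3 - 3*(-4 - 4))*(K(-7) + 30) = (3 - 3*(-4 - 4))*(-8 + 30) = (3 - 3*(-8))*22 = (3 + 24)*22 = 27*22 = 594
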